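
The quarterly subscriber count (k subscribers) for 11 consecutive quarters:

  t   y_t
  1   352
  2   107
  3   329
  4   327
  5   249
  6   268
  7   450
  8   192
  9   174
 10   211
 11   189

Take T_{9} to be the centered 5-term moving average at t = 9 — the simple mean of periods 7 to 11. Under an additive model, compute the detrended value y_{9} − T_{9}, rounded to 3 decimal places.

Trend T_9 = (450 + 192 + 174 + 211 + 189) / 5 = 1216/5 = 243.20000
Detrended value: 174 − 243.20000 = -69.200

-69.200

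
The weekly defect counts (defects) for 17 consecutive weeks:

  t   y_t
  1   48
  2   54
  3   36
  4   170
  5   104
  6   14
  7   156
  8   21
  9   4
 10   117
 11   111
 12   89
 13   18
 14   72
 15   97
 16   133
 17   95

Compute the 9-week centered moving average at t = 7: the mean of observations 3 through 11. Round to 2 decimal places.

81.44

Sum of periods 3–11: 36 + 170 + 104 + 14 + 156 + 21 + 4 + 117 + 111 = 733
Divide by 9: 733 / 9 = 81.44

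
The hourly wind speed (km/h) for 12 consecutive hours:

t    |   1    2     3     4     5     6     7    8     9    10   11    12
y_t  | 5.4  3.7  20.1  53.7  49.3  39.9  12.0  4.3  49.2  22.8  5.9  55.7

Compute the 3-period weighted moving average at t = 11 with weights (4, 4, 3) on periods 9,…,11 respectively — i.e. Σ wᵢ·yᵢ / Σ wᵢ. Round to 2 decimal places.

Weighted sum: 4·49.2 + 4·22.8 + 3·5.9 = 196.8 + 91.2 + 17.7 = 305.7
Weight total: 4 + 4 + 3 = 11
WMA = 305.7 / 11 = 27.79

27.79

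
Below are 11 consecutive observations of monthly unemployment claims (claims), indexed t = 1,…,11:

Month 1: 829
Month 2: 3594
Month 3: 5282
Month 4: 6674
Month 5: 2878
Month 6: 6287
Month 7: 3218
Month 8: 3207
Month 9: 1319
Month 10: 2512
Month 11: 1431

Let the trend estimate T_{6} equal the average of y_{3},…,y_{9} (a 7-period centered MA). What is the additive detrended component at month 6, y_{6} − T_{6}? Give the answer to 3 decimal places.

Trend T_6 = (5282 + 6674 + 2878 + 6287 + 3218 + 3207 + 1319) / 7 = 28865/7 = 4123.57143
Detrended value: 6287 − 4123.57143 = 2163.429

2163.429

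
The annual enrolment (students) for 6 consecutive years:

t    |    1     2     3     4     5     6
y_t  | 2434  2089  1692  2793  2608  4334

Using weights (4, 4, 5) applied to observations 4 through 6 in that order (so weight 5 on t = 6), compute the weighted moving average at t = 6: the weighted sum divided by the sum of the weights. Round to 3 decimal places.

3328.769

Weighted sum: 4·2793 + 4·2608 + 5·4334 = 11172 + 10432 + 21670 = 43274
Weight total: 4 + 4 + 5 = 13
WMA = 43274 / 13 = 3328.769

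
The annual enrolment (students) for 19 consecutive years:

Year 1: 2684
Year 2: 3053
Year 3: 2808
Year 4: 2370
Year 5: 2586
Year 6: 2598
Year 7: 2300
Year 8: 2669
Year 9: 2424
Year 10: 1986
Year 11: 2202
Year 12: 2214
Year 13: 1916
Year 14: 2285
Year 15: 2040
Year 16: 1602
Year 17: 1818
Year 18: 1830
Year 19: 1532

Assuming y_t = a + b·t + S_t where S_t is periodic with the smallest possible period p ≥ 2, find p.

First differences y_{t+1} − y_t: 369, -245, -438, 216, 12, -298, 369, -245, -438, 216, 12, -298, 369, -245, …
The difference pattern repeats every 6 terms and not for any smaller step, so p = 6.

6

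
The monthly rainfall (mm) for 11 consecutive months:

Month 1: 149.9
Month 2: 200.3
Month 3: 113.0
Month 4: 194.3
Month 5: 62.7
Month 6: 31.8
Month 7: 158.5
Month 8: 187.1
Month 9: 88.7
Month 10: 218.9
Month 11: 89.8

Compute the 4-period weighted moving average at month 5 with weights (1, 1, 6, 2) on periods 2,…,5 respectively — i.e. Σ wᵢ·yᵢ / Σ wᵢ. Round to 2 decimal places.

Weighted sum: 1·200.3 + 1·113.0 + 6·194.3 + 2·62.7 = 200.3 + 113.0 + 1165.8 + 125.4 = 1604.5
Weight total: 1 + 1 + 6 + 2 = 10
WMA = 1604.5 / 10 = 160.45

160.45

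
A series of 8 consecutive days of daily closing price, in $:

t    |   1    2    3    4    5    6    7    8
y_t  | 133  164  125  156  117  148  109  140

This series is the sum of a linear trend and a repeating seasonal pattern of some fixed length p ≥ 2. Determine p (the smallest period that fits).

First differences y_{t+1} − y_t: 31, -39, 31, -39, 31, -39, …
The difference pattern repeats every 2 terms and not for any smaller step, so p = 2.

2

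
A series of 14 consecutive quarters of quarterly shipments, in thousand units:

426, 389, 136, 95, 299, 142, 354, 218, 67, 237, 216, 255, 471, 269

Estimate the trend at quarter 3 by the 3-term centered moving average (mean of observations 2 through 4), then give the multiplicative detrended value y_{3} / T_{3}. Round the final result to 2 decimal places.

Trend T_3 = (389 + 136 + 95) / 3 = 620/3 = 206.6667
Ratio to trend: 136 / 206.6667 = 0.66

0.66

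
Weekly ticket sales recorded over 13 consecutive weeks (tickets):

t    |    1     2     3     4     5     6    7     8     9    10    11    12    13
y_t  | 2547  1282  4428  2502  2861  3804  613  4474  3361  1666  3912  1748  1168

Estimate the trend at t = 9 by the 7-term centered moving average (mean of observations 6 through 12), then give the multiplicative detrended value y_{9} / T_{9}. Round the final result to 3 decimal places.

1.202

Trend T_9 = (3804 + 613 + 4474 + 3361 + 1666 + 3912 + 1748) / 7 = 19578/7 = 2796.85714
Ratio to trend: 3361 / 2796.85714 = 1.202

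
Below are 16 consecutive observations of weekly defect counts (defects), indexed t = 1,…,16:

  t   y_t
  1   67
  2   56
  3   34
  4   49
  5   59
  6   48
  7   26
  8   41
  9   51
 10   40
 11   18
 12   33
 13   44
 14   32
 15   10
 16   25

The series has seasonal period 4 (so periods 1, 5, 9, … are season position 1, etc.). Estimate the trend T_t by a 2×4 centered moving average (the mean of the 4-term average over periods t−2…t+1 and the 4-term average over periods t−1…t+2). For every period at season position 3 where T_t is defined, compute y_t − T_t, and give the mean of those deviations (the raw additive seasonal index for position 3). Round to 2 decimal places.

-16.54

Season position 3 occurs at t = 3, 7, 11 (where T_t is defined).
t=3: T_3 = 50.5000; y_3 − T_3 = 34 − 50.5000 = -16.5000
t=7: T_7 = 42.5000; y_7 − T_7 = 26 − 42.5000 = -16.5000
t=11: T_11 = 34.6250; y_11 − T_11 = 18 − 34.6250 = -16.6250
Mean deviation: (-16.5000 + -16.5000 + -16.6250) / 3 = -16.54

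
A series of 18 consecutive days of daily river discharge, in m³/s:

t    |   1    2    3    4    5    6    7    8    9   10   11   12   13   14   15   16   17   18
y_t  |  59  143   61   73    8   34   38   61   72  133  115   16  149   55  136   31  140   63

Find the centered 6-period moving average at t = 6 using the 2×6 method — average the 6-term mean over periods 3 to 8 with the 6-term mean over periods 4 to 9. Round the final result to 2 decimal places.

Sum over 3–8: 61 + 73 + 8 + 34 + 38 + 61 = 275
Sum over 4–9: 73 + 8 + 34 + 38 + 61 + 72 = 286
CMA at t=6 = (275 + 286) / (2·6) = 561 / 12 = 46.75

46.75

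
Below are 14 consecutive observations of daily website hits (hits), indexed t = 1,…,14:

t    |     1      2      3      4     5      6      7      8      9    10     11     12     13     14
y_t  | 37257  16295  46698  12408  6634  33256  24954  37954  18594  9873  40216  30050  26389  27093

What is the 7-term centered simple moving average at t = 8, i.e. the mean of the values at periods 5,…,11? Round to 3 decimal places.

24497.286

Sum of periods 5–11: 6634 + 33256 + 24954 + 37954 + 18594 + 9873 + 40216 = 171481
Divide by 7: 171481 / 7 = 24497.286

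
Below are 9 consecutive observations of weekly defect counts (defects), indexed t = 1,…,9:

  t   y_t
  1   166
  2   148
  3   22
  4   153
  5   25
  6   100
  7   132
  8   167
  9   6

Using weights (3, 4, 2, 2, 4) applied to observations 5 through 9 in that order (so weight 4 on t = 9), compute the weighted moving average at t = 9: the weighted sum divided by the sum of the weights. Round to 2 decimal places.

73.13

Weighted sum: 3·25 + 4·100 + 2·132 + 2·167 + 4·6 = 75 + 400 + 264 + 334 + 24 = 1097
Weight total: 3 + 4 + 2 + 2 + 4 = 15
WMA = 1097 / 15 = 73.13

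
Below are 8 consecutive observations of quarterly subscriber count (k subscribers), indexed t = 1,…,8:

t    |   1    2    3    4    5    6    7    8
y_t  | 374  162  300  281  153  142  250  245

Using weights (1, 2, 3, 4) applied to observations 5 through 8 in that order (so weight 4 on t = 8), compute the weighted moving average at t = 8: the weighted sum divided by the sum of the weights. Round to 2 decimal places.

216.70

Weighted sum: 1·153 + 2·142 + 3·250 + 4·245 = 153 + 284 + 750 + 980 = 2167
Weight total: 1 + 2 + 3 + 4 = 10
WMA = 2167 / 10 = 216.70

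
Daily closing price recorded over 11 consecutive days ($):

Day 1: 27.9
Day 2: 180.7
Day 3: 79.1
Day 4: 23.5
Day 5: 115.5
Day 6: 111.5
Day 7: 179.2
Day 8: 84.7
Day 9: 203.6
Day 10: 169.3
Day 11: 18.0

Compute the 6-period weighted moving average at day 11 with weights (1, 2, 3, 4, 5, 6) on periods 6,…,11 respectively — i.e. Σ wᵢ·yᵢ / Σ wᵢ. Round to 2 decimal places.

Weighted sum: 1·111.5 + 2·179.2 + 3·84.7 + 4·203.6 + 5·169.3 + 6·18.0 = 111.5 + 358.4 + 254.1 + 814.4 + 846.5 + 108.0 = 2492.9
Weight total: 1 + 2 + 3 + 4 + 5 + 6 = 21
WMA = 2492.9 / 21 = 118.71

118.71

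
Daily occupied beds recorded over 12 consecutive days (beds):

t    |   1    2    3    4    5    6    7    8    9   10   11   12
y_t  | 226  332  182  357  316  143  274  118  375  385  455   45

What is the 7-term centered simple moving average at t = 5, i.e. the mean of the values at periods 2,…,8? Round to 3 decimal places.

Sum of periods 2–8: 332 + 182 + 357 + 316 + 143 + 274 + 118 = 1722
Divide by 7: 1722 / 7 = 246.000

246.000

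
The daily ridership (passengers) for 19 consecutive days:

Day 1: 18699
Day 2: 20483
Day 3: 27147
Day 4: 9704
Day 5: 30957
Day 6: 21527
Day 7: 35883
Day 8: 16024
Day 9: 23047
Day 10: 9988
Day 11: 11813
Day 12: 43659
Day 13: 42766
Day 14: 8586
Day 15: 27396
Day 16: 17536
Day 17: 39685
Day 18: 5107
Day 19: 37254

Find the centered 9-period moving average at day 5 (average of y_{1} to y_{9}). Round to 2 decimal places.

22607.89

Sum of periods 1–9: 18699 + 20483 + 27147 + 9704 + 30957 + 21527 + 35883 + 16024 + 23047 = 203471
Divide by 9: 203471 / 9 = 22607.89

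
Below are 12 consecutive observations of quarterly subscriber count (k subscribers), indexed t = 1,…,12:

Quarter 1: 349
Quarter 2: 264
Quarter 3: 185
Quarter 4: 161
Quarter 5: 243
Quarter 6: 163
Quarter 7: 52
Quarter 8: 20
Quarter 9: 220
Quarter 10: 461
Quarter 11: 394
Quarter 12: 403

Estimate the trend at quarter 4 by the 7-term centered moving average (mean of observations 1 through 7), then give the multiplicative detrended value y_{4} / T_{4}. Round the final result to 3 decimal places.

Trend T_4 = (349 + 264 + 185 + 161 + 243 + 163 + 52) / 7 = 1417/7 = 202.42857
Ratio to trend: 161 / 202.42857 = 0.795

0.795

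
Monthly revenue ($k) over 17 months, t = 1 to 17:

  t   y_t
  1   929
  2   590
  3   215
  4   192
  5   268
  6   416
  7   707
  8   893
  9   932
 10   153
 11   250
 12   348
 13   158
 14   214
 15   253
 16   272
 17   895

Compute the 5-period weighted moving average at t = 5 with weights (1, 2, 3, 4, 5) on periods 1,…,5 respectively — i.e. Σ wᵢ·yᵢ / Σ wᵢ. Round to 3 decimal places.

324.133

Weighted sum: 1·929 + 2·590 + 3·215 + 4·192 + 5·268 = 929 + 1180 + 645 + 768 + 1340 = 4862
Weight total: 1 + 2 + 3 + 4 + 5 = 15
WMA = 4862 / 15 = 324.133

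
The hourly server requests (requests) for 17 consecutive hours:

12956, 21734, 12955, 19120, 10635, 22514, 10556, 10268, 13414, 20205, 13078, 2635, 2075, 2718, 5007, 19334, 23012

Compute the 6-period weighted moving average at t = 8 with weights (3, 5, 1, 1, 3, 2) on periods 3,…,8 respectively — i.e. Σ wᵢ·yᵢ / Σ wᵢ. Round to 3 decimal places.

14654.533

Weighted sum: 3·12955 + 5·19120 + 1·10635 + 1·22514 + 3·10556 + 2·10268 = 38865 + 95600 + 10635 + 22514 + 31668 + 20536 = 219818
Weight total: 3 + 5 + 1 + 1 + 3 + 2 = 15
WMA = 219818 / 15 = 14654.533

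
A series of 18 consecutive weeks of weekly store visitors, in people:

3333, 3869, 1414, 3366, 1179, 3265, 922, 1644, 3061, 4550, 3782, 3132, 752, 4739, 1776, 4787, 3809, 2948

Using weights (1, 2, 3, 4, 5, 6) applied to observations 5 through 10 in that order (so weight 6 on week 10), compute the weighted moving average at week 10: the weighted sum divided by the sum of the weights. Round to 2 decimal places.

Weighted sum: 1·1179 + 2·3265 + 3·922 + 4·1644 + 5·3061 + 6·4550 = 1179 + 6530 + 2766 + 6576 + 15305 + 27300 = 59656
Weight total: 1 + 2 + 3 + 4 + 5 + 6 = 21
WMA = 59656 / 21 = 2840.76

2840.76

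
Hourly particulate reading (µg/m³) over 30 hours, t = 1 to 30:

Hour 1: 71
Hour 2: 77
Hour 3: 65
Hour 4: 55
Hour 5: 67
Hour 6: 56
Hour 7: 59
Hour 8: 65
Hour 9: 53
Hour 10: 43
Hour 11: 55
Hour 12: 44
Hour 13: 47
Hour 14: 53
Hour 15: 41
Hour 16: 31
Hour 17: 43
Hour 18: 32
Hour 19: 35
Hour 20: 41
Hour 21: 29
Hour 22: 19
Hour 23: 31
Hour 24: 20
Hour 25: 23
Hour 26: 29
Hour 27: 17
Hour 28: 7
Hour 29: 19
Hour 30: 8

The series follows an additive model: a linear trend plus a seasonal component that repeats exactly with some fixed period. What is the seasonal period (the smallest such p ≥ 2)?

First differences y_{t+1} − y_t: 6, -12, -10, 12, -11, 3, 6, -12, -10, 12, -11, 3, 6, -12, …
The difference pattern repeats every 6 terms and not for any smaller step, so p = 6.

6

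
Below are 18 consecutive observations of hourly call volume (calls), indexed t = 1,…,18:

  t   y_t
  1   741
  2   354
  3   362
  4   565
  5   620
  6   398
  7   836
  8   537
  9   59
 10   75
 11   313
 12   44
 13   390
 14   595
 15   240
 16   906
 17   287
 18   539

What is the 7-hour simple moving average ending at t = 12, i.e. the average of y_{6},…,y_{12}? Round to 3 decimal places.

Sum of periods 6–12: 398 + 836 + 537 + 59 + 75 + 313 + 44 = 2262
Divide by 7: 2262 / 7 = 323.143

323.143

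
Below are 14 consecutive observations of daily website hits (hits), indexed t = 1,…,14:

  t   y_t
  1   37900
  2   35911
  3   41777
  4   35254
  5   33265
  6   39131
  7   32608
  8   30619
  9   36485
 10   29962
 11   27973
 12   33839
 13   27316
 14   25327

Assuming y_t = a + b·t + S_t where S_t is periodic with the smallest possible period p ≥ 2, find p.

3

First differences y_{t+1} − y_t: -1989, 5866, -6523, -1989, 5866, -6523, -1989, 5866, …
The difference pattern repeats every 3 terms and not for any smaller step, so p = 3.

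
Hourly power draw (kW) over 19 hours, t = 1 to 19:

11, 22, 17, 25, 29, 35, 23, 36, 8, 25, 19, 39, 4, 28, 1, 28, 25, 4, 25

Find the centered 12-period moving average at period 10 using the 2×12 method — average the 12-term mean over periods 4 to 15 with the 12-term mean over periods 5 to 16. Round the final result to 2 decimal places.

22.79

Sum over 4–15: 25 + 29 + 35 + 23 + 36 + 8 + 25 + 19 + 39 + 4 + 28 + 1 = 272
Sum over 5–16: 29 + 35 + 23 + 36 + 8 + 25 + 19 + 39 + 4 + 28 + 1 + 28 = 275
CMA at t=10 = (272 + 275) / (2·12) = 547 / 24 = 22.79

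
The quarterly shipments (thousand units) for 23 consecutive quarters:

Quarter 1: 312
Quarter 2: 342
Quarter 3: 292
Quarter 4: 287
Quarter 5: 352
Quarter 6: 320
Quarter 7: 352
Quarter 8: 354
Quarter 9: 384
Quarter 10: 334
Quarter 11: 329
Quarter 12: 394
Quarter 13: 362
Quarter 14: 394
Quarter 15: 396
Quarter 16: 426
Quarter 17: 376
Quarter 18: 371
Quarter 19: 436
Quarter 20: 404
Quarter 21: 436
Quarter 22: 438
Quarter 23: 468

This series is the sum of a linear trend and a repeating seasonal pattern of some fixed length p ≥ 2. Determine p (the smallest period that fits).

7

First differences y_{t+1} − y_t: 30, -50, -5, 65, -32, 32, 2, 30, -50, -5, 65, -32, 32, 2, 30, -50, …
The difference pattern repeats every 7 terms and not for any smaller step, so p = 7.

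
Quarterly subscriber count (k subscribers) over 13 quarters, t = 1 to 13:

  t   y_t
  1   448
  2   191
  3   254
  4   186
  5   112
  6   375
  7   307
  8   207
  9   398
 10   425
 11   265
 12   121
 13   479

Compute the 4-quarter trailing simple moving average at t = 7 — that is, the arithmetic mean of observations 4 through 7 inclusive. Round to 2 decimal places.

245.00

Sum of periods 4–7: 186 + 112 + 375 + 307 = 980
Divide by 4: 980 / 4 = 245.00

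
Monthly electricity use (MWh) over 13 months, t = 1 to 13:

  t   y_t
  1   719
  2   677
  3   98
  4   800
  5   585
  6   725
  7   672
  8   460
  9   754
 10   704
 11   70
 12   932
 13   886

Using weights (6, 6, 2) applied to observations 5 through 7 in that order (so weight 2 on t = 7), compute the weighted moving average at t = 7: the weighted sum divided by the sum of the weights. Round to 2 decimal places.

657.43

Weighted sum: 6·585 + 6·725 + 2·672 = 3510 + 4350 + 1344 = 9204
Weight total: 6 + 6 + 2 = 14
WMA = 9204 / 14 = 657.43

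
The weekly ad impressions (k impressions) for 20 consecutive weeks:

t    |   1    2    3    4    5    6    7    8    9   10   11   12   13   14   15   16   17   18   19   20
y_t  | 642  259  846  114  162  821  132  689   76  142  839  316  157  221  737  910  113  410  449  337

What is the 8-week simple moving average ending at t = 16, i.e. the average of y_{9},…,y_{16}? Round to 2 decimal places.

Sum of periods 9–16: 76 + 142 + 839 + 316 + 157 + 221 + 737 + 910 = 3398
Divide by 8: 3398 / 8 = 424.75

424.75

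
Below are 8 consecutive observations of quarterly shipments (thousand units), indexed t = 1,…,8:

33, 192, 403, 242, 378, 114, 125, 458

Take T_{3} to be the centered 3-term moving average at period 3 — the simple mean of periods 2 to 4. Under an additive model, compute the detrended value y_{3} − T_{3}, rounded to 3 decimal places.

Trend T_3 = (192 + 403 + 242) / 3 = 837/3 = 279.00000
Detrended value: 403 − 279.00000 = 124.000

124.000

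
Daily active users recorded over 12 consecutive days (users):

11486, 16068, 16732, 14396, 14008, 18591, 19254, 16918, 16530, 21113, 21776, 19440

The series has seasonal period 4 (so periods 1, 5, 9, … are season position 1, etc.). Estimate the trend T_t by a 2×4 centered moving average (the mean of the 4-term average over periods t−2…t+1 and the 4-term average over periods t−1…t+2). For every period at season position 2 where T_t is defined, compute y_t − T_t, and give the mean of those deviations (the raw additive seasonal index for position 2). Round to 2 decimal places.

1713.50

Season position 2 occurs at t = 6, 10 (where T_t is defined).
t=6: T_6 = 16877.5000; y_6 − T_6 = 18591 − 16877.5000 = 1713.5000
t=10: T_10 = 19399.5000; y_10 − T_10 = 21113 − 19399.5000 = 1713.5000
Mean deviation: (1713.5000 + 1713.5000) / 2 = 1713.50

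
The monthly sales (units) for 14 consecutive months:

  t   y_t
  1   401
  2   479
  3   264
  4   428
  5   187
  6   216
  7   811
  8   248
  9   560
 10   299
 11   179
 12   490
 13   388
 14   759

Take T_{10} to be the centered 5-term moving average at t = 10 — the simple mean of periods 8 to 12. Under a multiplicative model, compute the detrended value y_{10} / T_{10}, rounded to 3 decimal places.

0.842

Trend T_10 = (248 + 560 + 299 + 179 + 490) / 5 = 1776/5 = 355.20000
Ratio to trend: 299 / 355.20000 = 0.842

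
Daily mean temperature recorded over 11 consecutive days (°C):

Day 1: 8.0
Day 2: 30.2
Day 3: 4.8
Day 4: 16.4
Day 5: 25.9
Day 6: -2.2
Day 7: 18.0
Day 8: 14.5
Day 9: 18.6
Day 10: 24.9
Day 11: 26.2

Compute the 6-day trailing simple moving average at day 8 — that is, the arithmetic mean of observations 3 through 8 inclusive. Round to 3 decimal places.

12.900

Sum of periods 3–8: 4.8 + 16.4 + 25.9 + (-2.2) + 18.0 + 14.5 = 77.4
Divide by 6: 77.4 / 6 = 12.900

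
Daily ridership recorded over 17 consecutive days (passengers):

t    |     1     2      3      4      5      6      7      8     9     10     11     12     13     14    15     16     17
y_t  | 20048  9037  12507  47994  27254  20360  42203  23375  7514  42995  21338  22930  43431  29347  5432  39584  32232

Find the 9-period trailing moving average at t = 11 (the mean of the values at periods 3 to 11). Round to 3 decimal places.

Sum of periods 3–11: 12507 + 47994 + 27254 + 20360 + 42203 + 23375 + 7514 + 42995 + 21338 = 245540
Divide by 9: 245540 / 9 = 27282.222

27282.222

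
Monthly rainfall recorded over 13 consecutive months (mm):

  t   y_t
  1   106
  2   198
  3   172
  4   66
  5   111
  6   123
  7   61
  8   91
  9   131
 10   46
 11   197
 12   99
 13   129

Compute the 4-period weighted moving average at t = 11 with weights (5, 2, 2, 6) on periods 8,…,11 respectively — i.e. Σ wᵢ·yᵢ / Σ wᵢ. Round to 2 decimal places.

Weighted sum: 5·91 + 2·131 + 2·46 + 6·197 = 455 + 262 + 92 + 1182 = 1991
Weight total: 5 + 2 + 2 + 6 = 15
WMA = 1991 / 15 = 132.73

132.73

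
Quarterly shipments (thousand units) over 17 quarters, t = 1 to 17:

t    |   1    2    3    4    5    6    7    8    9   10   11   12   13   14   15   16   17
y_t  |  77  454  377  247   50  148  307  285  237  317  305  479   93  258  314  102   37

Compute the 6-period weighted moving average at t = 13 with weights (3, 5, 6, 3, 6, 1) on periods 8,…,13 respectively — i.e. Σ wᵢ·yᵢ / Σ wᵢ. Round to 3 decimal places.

Weighted sum: 3·285 + 5·237 + 6·317 + 3·305 + 6·479 + 1·93 = 855 + 1185 + 1902 + 915 + 2874 + 93 = 7824
Weight total: 3 + 5 + 6 + 3 + 6 + 1 = 24
WMA = 7824 / 24 = 326.000

326.000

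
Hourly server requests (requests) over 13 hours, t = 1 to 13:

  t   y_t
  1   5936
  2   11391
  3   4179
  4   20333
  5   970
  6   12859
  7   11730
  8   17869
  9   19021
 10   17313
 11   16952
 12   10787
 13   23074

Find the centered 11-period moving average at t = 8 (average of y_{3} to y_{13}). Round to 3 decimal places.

Sum of periods 3–13: 4179 + 20333 + 970 + 12859 + 11730 + 17869 + 19021 + 17313 + 16952 + 10787 + 23074 = 155087
Divide by 11: 155087 / 11 = 14098.818

14098.818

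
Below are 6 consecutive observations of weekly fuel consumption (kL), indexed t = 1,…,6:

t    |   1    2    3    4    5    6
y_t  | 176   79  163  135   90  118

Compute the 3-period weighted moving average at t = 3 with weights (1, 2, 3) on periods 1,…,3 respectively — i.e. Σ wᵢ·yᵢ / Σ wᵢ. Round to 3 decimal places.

137.167

Weighted sum: 1·176 + 2·79 + 3·163 = 176 + 158 + 489 = 823
Weight total: 1 + 2 + 3 = 6
WMA = 823 / 6 = 137.167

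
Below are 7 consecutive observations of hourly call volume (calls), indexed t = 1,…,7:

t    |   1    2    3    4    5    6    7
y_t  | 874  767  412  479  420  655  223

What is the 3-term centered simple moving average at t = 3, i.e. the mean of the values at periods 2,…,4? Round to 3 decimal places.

Sum of periods 2–4: 767 + 412 + 479 = 1658
Divide by 3: 1658 / 3 = 552.667

552.667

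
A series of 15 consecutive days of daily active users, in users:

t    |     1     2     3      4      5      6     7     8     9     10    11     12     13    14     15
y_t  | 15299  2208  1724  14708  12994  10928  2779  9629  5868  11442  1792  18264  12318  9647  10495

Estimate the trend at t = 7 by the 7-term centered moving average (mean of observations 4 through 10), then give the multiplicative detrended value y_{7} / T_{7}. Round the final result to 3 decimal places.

Trend T_7 = (14708 + 12994 + 10928 + 2779 + 9629 + 5868 + 11442) / 7 = 68348/7 = 9764.00000
Ratio to trend: 2779 / 9764.00000 = 0.285

0.285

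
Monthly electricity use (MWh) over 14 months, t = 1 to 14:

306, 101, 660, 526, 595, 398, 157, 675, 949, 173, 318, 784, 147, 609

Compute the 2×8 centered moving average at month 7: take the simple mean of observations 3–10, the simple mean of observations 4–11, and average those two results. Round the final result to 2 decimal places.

Sum over 3–10: 660 + 526 + 595 + 398 + 157 + 675 + 949 + 173 = 4133
Sum over 4–11: 526 + 595 + 398 + 157 + 675 + 949 + 173 + 318 = 3791
CMA at t=7 = (4133 + 3791) / (2·8) = 7924 / 16 = 495.25

495.25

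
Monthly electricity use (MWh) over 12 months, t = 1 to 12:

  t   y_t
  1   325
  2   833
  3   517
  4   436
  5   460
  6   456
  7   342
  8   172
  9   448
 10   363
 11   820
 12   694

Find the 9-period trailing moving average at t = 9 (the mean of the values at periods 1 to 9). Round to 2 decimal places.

443.22

Sum of periods 1–9: 325 + 833 + 517 + 436 + 460 + 456 + 342 + 172 + 448 = 3989
Divide by 9: 3989 / 9 = 443.22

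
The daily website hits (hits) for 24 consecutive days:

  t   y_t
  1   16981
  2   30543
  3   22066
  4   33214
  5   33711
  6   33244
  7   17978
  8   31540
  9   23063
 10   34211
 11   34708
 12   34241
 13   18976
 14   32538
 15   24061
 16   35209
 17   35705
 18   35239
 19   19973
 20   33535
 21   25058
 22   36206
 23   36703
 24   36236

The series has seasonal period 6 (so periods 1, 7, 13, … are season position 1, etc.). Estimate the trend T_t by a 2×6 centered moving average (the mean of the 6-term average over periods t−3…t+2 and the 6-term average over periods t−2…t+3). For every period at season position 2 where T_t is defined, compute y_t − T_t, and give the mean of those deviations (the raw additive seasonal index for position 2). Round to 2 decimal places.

Season position 2 occurs at t = 8, 14, 20 (where T_t is defined).
t=8: T_8 = 29040.9167; y_8 − T_8 = 31540 − 29040.9167 = 2499.0833
t=14: T_14 = 30038.5833; y_14 − T_14 = 32538 − 30038.5833 = 2499.4167
t=20: T_20 = 31035.8333; y_20 − T_20 = 33535 − 31035.8333 = 2499.1667
Mean deviation: (2499.0833 + 2499.4167 + 2499.1667) / 3 = 2499.22

2499.22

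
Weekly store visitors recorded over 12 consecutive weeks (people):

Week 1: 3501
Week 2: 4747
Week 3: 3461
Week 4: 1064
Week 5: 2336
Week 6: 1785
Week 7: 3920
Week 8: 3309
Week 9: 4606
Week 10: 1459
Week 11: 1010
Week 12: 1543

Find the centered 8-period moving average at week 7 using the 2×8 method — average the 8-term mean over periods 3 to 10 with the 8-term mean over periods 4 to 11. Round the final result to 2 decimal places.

Sum over 3–10: 3461 + 1064 + 2336 + 1785 + 3920 + 3309 + 4606 + 1459 = 21940
Sum over 4–11: 1064 + 2336 + 1785 + 3920 + 3309 + 4606 + 1459 + 1010 = 19489
CMA at t=7 = (21940 + 19489) / (2·8) = 41429 / 16 = 2589.31

2589.31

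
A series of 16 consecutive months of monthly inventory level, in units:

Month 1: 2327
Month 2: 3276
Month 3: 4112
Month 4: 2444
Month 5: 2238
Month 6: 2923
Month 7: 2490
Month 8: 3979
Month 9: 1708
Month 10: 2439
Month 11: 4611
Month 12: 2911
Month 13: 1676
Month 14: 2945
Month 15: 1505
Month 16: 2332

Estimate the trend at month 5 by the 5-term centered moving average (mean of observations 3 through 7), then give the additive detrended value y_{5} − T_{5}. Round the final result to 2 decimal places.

-603.40

Trend T_5 = (4112 + 2444 + 2238 + 2923 + 2490) / 5 = 14207/5 = 2841.4000
Detrended value: 2238 − 2841.4000 = -603.40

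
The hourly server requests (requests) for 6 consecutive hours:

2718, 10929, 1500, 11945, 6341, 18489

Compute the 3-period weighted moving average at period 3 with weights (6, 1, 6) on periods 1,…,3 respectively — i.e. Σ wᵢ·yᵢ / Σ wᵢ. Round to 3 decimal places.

Weighted sum: 6·2718 + 1·10929 + 6·1500 = 16308 + 10929 + 9000 = 36237
Weight total: 6 + 1 + 6 = 13
WMA = 36237 / 13 = 2787.462

2787.462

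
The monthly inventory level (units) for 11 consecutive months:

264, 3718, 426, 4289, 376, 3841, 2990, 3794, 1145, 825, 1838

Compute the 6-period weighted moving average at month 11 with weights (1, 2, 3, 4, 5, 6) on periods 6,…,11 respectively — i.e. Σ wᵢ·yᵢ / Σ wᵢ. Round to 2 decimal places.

1949.33

Weighted sum: 1·3841 + 2·2990 + 3·3794 + 4·1145 + 5·825 + 6·1838 = 3841 + 5980 + 11382 + 4580 + 4125 + 11028 = 40936
Weight total: 1 + 2 + 3 + 4 + 5 + 6 = 21
WMA = 40936 / 21 = 1949.33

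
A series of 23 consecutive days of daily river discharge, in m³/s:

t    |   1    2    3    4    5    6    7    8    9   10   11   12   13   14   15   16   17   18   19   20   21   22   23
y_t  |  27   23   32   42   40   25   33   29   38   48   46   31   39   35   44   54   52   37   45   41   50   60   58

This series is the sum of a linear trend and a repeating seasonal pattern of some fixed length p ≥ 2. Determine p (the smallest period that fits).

6

First differences y_{t+1} − y_t: -4, 9, 10, -2, -15, 8, -4, 9, 10, -2, -15, 8, -4, 9, …
The difference pattern repeats every 6 terms and not for any smaller step, so p = 6.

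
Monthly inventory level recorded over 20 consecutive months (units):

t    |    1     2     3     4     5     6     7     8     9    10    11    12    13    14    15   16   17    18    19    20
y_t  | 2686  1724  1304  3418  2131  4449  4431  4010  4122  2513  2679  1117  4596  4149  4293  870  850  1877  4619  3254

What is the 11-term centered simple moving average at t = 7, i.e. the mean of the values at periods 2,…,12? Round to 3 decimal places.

Sum of periods 2–12: 1724 + 1304 + 3418 + 2131 + 4449 + 4431 + 4010 + 4122 + 2513 + 2679 + 1117 = 31898
Divide by 11: 31898 / 11 = 2899.818

2899.818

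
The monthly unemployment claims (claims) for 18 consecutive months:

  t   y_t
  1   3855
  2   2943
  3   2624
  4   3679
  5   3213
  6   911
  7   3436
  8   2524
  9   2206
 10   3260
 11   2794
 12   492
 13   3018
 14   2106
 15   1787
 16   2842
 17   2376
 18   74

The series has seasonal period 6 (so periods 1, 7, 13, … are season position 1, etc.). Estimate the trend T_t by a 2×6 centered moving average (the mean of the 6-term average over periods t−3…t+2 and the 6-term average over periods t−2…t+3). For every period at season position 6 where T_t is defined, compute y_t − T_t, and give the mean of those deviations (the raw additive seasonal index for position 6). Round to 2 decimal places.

-1785.54

Season position 6 occurs at t = 6, 12 (where T_t is defined).
t=6: T_6 = 2696.3333; y_6 − T_6 = 911 − 2696.3333 = -1785.3333
t=12: T_12 = 2277.7500; y_12 − T_12 = 492 − 2277.7500 = -1785.7500
Mean deviation: (-1785.3333 + -1785.7500) / 2 = -1785.54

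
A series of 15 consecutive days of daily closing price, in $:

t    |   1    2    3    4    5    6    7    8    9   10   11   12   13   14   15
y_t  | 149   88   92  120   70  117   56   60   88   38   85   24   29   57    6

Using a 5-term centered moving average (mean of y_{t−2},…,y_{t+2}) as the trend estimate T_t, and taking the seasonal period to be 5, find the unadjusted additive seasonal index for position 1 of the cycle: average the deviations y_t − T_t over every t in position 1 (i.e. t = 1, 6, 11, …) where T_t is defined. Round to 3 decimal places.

Season position 1 occurs at t = 6, 11 (where T_t is defined).
t=6: T_6 = 84.60000; y_6 − T_6 = 117 − 84.60000 = 32.40000
t=11: T_11 = 52.80000; y_11 − T_11 = 85 − 52.80000 = 32.20000
Mean deviation: (32.40000 + 32.20000) / 2 = 32.300

32.300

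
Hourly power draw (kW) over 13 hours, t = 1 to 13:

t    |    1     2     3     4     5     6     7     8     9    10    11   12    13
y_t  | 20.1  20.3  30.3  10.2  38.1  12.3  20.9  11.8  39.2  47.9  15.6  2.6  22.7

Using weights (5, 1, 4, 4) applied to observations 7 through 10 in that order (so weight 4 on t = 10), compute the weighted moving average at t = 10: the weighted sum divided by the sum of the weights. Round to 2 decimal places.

Weighted sum: 5·20.9 + 1·11.8 + 4·39.2 + 4·47.9 = 104.5 + 11.8 + 156.8 + 191.6 = 464.7
Weight total: 5 + 1 + 4 + 4 = 14
WMA = 464.7 / 14 = 33.19

33.19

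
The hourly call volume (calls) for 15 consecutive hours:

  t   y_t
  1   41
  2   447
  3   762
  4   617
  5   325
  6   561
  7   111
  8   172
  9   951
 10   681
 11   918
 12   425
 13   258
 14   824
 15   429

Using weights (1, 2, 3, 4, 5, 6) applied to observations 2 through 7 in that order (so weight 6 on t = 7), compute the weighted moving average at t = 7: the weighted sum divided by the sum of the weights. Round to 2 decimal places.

409.19

Weighted sum: 1·447 + 2·762 + 3·617 + 4·325 + 5·561 + 6·111 = 447 + 1524 + 1851 + 1300 + 2805 + 666 = 8593
Weight total: 1 + 2 + 3 + 4 + 5 + 6 = 21
WMA = 8593 / 21 = 409.19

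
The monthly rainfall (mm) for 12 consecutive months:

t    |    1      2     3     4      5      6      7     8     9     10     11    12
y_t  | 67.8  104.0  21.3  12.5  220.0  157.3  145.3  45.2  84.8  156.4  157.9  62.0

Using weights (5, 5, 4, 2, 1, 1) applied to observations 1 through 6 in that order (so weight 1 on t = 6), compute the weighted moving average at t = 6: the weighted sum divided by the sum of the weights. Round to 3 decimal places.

Weighted sum: 5·67.8 + 5·104.0 + 4·21.3 + 2·12.5 + 1·220.0 + 1·157.3 = 339.0 + 520.0 + 85.2 + 25.0 + 220.0 + 157.3 = 1346.5
Weight total: 5 + 5 + 4 + 2 + 1 + 1 = 18
WMA = 1346.5 / 18 = 74.806

74.806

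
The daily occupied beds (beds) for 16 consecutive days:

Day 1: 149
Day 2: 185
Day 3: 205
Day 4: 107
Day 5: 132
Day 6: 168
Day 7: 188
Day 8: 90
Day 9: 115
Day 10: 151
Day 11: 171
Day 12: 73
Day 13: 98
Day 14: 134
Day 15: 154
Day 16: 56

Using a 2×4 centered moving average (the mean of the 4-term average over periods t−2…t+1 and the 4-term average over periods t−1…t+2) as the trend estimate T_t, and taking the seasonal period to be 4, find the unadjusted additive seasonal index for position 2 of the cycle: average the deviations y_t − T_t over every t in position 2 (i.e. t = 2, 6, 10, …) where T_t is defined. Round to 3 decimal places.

21.375

Season position 2 occurs at t = 6, 10, 14 (where T_t is defined).
t=6: T_6 = 146.62500; y_6 − T_6 = 168 − 146.62500 = 21.37500
t=10: T_10 = 129.62500; y_10 − T_10 = 151 − 129.62500 = 21.37500
t=14: T_14 = 112.62500; y_14 − T_14 = 134 − 112.62500 = 21.37500
Mean deviation: (21.37500 + 21.37500 + 21.37500) / 3 = 21.375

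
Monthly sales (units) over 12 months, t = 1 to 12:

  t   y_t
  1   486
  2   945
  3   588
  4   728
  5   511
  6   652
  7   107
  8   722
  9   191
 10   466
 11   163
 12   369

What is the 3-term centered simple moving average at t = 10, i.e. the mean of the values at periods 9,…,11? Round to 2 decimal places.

273.33

Sum of periods 9–11: 191 + 466 + 163 = 820
Divide by 3: 820 / 3 = 273.33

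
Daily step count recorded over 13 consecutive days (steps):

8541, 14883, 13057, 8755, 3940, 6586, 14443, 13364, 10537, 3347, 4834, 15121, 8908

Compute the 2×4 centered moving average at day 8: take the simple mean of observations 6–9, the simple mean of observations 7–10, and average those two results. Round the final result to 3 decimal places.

Sum over 6–9: 6586 + 14443 + 13364 + 10537 = 44930
Sum over 7–10: 14443 + 13364 + 10537 + 3347 = 41691
CMA at t=8 = (44930 + 41691) / (2·4) = 86621 / 8 = 10827.625

10827.625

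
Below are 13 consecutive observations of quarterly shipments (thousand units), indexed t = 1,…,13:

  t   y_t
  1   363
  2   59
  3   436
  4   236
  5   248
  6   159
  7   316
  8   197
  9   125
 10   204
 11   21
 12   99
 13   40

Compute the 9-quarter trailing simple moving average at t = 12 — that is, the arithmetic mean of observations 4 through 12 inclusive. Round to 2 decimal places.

Sum of periods 4–12: 236 + 248 + 159 + 316 + 197 + 125 + 204 + 21 + 99 = 1605
Divide by 9: 1605 / 9 = 178.33

178.33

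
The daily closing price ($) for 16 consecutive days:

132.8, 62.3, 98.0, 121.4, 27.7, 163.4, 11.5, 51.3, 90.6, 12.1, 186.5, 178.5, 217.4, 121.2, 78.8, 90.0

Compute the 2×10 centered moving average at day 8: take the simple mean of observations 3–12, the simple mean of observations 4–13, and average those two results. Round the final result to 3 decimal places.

Sum over 3–12: 98.0 + 121.4 + 27.7 + 163.4 + 11.5 + 51.3 + 90.6 + 12.1 + 186.5 + 178.5 = 941.0
Sum over 4–13: 121.4 + 27.7 + 163.4 + 11.5 + 51.3 + 90.6 + 12.1 + 186.5 + 178.5 + 217.4 = 1060.4
CMA at t=8 = (941.0 + 1060.4) / (2·10) = 2001.4 / 20 = 100.070

100.070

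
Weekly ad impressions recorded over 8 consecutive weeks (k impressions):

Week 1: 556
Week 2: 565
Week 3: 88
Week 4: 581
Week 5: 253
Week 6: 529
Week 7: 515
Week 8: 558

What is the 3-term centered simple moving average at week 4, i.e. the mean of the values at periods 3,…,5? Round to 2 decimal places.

Sum of periods 3–5: 88 + 581 + 253 = 922
Divide by 3: 922 / 3 = 307.33

307.33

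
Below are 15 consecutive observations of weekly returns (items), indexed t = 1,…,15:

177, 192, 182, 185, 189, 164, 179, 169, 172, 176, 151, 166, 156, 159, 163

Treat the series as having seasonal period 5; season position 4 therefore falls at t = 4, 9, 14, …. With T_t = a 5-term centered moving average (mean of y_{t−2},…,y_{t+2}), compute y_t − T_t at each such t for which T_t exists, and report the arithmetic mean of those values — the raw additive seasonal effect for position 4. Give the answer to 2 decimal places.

2.60

Season position 4 occurs at t = 4, 9 (where T_t is defined).
t=4: T_4 = 182.4000; y_4 − T_4 = 185 − 182.4000 = 2.6000
t=9: T_9 = 169.4000; y_9 − T_9 = 172 − 169.4000 = 2.6000
Mean deviation: (2.6000 + 2.6000) / 2 = 2.60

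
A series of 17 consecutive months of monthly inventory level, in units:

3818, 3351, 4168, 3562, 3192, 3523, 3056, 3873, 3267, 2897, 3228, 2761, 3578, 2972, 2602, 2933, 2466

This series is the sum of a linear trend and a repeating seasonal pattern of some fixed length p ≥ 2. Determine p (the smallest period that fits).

First differences y_{t+1} − y_t: -467, 817, -606, -370, 331, -467, 817, -606, -370, 331, -467, 817, …
The difference pattern repeats every 5 terms and not for any smaller step, so p = 5.

5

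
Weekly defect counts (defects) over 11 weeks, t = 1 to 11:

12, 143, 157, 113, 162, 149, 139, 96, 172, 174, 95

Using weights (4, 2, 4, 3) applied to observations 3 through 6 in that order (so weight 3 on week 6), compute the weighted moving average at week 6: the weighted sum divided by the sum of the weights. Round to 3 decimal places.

Weighted sum: 4·157 + 2·113 + 4·162 + 3·149 = 628 + 226 + 648 + 447 = 1949
Weight total: 4 + 2 + 4 + 3 = 13
WMA = 1949 / 13 = 149.923

149.923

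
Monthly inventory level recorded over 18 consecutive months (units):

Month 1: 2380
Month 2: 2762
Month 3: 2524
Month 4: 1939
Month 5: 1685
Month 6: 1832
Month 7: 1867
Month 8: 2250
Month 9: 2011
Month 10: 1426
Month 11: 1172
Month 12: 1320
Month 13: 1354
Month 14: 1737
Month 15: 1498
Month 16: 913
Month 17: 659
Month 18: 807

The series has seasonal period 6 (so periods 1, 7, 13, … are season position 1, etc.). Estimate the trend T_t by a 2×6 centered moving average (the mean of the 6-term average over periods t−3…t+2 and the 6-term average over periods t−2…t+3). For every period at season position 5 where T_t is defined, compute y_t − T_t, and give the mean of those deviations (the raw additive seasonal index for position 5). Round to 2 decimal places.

-373.96

Season position 5 occurs at t = 5, 11 (where T_t is defined).
t=5: T_5 = 2058.8333; y_5 − T_5 = 1685 − 2058.8333 = -373.8333
t=11: T_11 = 1546.0833; y_11 − T_11 = 1172 − 1546.0833 = -374.0833
Mean deviation: (-373.8333 + -374.0833) / 2 = -373.96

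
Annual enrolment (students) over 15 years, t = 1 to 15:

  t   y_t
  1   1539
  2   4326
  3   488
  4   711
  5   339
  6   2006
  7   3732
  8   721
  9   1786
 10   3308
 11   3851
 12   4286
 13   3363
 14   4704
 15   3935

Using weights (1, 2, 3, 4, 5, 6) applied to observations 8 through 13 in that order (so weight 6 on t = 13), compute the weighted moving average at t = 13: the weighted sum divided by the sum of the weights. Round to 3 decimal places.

3391.857

Weighted sum: 1·721 + 2·1786 + 3·3308 + 4·3851 + 5·4286 + 6·3363 = 721 + 3572 + 9924 + 15404 + 21430 + 20178 = 71229
Weight total: 1 + 2 + 3 + 4 + 5 + 6 = 21
WMA = 71229 / 21 = 3391.857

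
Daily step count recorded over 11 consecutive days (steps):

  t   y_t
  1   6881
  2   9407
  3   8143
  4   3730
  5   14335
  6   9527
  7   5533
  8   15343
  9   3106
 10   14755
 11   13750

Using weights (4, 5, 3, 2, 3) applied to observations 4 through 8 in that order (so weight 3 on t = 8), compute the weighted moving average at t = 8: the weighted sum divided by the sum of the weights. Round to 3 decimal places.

10133.588

Weighted sum: 4·3730 + 5·14335 + 3·9527 + 2·5533 + 3·15343 = 14920 + 71675 + 28581 + 11066 + 46029 = 172271
Weight total: 4 + 5 + 3 + 2 + 3 = 17
WMA = 172271 / 17 = 10133.588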